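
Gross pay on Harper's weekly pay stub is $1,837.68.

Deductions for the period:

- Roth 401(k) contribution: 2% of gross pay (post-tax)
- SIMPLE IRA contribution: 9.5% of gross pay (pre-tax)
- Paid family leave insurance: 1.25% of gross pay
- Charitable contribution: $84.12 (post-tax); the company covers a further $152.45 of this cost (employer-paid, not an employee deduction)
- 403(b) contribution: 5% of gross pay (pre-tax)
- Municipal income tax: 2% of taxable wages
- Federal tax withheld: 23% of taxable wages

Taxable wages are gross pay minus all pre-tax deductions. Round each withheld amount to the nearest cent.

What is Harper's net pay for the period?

$1,034.58

403(b) contribution: $1,837.68 × 0.05 = $91.88
SIMPLE IRA contribution: $1,837.68 × 0.095 = $174.58
Pre-tax total = $91.88 + $174.58 = $266.46
Taxable wages = $1,837.68 − $266.46 = $1,571.22
Federal tax withheld: $1,571.22 × 0.23 = $361.38
Municipal income tax: $1,571.22 × 0.02 = $31.42
Paid family leave insurance: $1,837.68 × 0.0125 = $22.97
Roth 401(k) contribution: $1,837.68 × 0.02 = $36.75
Charitable contribution: $84.12
(Employer's $152.45 toward charitable contribution is not withheld from the employee.)
Total deductions = $91.88 + $174.58 + $361.38 + $31.42 + $22.97 + $36.75 + $84.12 = $803.10
Net pay = $1,837.68 − $803.10 = $1,034.58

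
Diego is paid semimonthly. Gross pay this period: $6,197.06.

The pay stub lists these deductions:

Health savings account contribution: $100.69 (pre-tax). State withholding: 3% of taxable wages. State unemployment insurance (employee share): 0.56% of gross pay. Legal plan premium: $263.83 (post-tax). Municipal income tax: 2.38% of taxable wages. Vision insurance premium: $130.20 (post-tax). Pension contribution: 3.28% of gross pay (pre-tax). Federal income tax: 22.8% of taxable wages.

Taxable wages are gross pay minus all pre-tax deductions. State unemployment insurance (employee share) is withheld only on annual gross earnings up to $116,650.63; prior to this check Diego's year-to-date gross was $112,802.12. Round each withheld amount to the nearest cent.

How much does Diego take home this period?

Pension contribution: $6,197.06 × 0.0328 = $203.26
Health savings account contribution: $100.69
Pre-tax total = $203.26 + $100.69 = $303.95
Taxable wages = $6,197.06 − $303.95 = $5,893.11
Federal income tax: $5,893.11 × 0.228 = $1,343.63
Municipal income tax: $5,893.11 × 0.0238 = $140.26
State withholding: $5,893.11 × 0.03 = $176.79
State unemployment insurance (employee share): only $116,650.63 − $112,802.12 = $3,848.51 of this check is subject → $3,848.51 × 0.0056 = $21.55
Legal plan premium: $263.83
Vision insurance premium: $130.20
Total deductions = $203.26 + $100.69 + $1,343.63 + $140.26 + $176.79 + $21.55 + $263.83 + $130.20 = $2,380.21
Net pay = $6,197.06 − $2,380.21 = $3,816.85

$3,816.85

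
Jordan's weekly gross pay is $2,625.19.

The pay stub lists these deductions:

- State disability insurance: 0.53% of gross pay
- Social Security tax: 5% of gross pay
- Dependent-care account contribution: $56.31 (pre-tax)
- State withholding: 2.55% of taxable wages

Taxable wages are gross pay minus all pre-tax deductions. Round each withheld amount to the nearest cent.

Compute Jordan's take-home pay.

Dependent-care account contribution: $56.31
Taxable wages = $2,625.19 − $56.31 = $2,568.88
State withholding: $2,568.88 × 0.0255 = $65.51
Social Security tax: $2,625.19 × 0.05 = $131.26
State disability insurance: $2,625.19 × 0.0053 = $13.91
Total deductions = $56.31 + $65.51 + $131.26 + $13.91 = $266.99
Net pay = $2,625.19 − $266.99 = $2,358.20

$2,358.20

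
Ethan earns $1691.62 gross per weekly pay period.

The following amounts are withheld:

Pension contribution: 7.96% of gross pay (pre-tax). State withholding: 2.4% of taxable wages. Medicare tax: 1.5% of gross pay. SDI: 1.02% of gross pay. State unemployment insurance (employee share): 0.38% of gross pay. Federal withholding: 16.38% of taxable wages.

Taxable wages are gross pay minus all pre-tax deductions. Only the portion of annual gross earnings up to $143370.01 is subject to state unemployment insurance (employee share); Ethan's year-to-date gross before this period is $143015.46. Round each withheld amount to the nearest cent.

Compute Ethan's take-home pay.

$1220.60

Pension contribution: $1691.62 × 0.0796 = $134.65
Taxable wages = $1691.62 − $134.65 = $1556.97
State withholding: $1556.97 × 0.024 = $37.37
Federal withholding: $1556.97 × 0.1638 = $255.03
SDI: $1691.62 × 0.0102 = $17.25
State unemployment insurance (employee share): only $143370.01 − $143015.46 = $354.55 of this check is subject → $354.55 × 0.0038 = $1.35
Medicare tax: $1691.62 × 0.015 = $25.37
Total deductions = $134.65 + $37.37 + $255.03 + $17.25 + $1.35 + $25.37 = $471.02
Net pay = $1691.62 − $471.02 = $1220.60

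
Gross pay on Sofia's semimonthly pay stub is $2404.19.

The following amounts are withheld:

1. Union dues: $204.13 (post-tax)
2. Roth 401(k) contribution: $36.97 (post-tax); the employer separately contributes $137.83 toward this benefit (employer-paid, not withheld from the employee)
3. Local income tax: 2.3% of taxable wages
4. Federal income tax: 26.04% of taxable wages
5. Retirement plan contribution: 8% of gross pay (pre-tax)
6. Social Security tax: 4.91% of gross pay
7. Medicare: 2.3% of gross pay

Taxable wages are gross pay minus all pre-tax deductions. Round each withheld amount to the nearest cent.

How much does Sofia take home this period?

$1170.56

Retirement plan contribution: $2404.19 × 0.08 = $192.34
Taxable wages = $2404.19 − $192.34 = $2211.85
Local income tax: $2211.85 × 0.023 = $50.87
Federal income tax: $2211.85 × 0.2604 = $575.97
Social Security tax: $2404.19 × 0.0491 = $118.05
Medicare: $2404.19 × 0.023 = $55.30
Roth 401(k) contribution: $36.97
Union dues: $204.13
(Employer's $137.83 toward Roth 401(k) contribution is not withheld from the employee.)
Total deductions = $192.34 + $50.87 + $575.97 + $118.05 + $55.30 + $36.97 + $204.13 = $1233.63
Net pay = $2404.19 − $1233.63 = $1170.56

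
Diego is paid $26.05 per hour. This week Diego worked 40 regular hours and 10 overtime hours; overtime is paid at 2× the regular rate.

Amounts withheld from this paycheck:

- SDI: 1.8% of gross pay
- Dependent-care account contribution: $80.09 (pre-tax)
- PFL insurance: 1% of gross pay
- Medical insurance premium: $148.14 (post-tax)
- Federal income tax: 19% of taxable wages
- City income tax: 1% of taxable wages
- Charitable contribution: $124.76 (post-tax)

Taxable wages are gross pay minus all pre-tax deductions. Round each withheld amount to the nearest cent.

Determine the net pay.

Regular pay: 40 × $26.05 = $1,042.00
Overtime pay: 10 × $26.05 × 2 = $521.00
Gross pay = $1,042.00 + $521.00 = $1,563.00
Dependent-care account contribution: $80.09
Taxable wages = $1,563.00 − $80.09 = $1,482.91
Federal income tax: $1,482.91 × 0.19 = $281.75
City income tax: $1,482.91 × 0.01 = $14.83
PFL insurance: $1,563.00 × 0.01 = $15.63
SDI: $1,563.00 × 0.018 = $28.13
Medical insurance premium: $148.14
Charitable contribution: $124.76
Total deductions = $80.09 + $281.75 + $14.83 + $15.63 + $28.13 + $148.14 + $124.76 = $693.33
Net pay = $1,563.00 − $693.33 = $869.67

$869.67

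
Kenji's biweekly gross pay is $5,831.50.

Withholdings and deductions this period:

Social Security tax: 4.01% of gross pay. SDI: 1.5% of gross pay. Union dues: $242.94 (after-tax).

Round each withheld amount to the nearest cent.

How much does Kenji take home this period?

SDI: $5,831.50 × 0.015 = $87.47
Social Security tax: $5,831.50 × 0.0401 = $233.84
Union dues: $242.94
Total deductions = $87.47 + $233.84 + $242.94 = $564.25
Net pay = $5,831.50 − $564.25 = $5,267.25

$5,267.25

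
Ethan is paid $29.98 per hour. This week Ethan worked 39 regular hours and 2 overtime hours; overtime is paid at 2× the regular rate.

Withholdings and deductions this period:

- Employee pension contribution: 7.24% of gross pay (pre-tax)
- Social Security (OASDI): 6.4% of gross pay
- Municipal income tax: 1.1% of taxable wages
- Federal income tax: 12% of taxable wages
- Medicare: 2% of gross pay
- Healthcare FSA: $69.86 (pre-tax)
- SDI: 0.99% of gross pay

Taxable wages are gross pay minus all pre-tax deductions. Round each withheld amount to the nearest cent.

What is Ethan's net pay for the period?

$857.41

Regular pay: 39 × $29.98 = $1,169.22
Overtime pay: 2 × $29.98 × 2 = $119.92
Gross pay = $1,169.22 + $119.92 = $1,289.14
Employee pension contribution: $1,289.14 × 0.0724 = $93.33
Healthcare FSA: $69.86
Pre-tax total = $93.33 + $69.86 = $163.19
Taxable wages = $1,289.14 − $163.19 = $1,125.95
Municipal income tax: $1,125.95 × 0.011 = $12.39
Federal income tax: $1,125.95 × 0.12 = $135.11
Social Security (OASDI): $1,289.14 × 0.064 = $82.50
Medicare: $1,289.14 × 0.02 = $25.78
SDI: $1,289.14 × 0.0099 = $12.76
Total deductions = $93.33 + $69.86 + $12.39 + $135.11 + $82.50 + $25.78 + $12.76 = $431.73
Net pay = $1,289.14 − $431.73 = $857.41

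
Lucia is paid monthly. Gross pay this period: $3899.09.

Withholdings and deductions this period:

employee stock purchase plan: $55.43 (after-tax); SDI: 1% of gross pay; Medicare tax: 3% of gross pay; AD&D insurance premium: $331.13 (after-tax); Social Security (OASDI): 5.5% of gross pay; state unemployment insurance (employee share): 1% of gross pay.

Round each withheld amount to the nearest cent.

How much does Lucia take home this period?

State unemployment insurance (employee share): $3899.09 × 0.01 = $38.99
SDI: $3899.09 × 0.01 = $38.99
Social Security (OASDI): $3899.09 × 0.055 = $214.45
Medicare tax: $3899.09 × 0.03 = $116.97
Employee stock purchase plan: $55.43
AD&D insurance premium: $331.13
Total deductions = $38.99 + $38.99 + $214.45 + $116.97 + $55.43 + $331.13 = $795.96
Net pay = $3899.09 − $795.96 = $3103.13

$3103.13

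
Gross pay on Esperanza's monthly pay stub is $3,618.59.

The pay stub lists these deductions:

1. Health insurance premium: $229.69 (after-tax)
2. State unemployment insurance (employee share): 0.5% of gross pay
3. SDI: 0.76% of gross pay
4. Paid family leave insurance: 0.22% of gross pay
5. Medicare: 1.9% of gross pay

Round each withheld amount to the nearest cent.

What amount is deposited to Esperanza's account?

Paid family leave insurance: $3,618.59 × 0.0022 = $7.96
State unemployment insurance (employee share): $3,618.59 × 0.005 = $18.09
Medicare: $3,618.59 × 0.019 = $68.75
SDI: $3,618.59 × 0.0076 = $27.50
Health insurance premium: $229.69
Total deductions = $7.96 + $18.09 + $68.75 + $27.50 + $229.69 = $351.99
Net pay = $3,618.59 − $351.99 = $3,266.60

$3,266.60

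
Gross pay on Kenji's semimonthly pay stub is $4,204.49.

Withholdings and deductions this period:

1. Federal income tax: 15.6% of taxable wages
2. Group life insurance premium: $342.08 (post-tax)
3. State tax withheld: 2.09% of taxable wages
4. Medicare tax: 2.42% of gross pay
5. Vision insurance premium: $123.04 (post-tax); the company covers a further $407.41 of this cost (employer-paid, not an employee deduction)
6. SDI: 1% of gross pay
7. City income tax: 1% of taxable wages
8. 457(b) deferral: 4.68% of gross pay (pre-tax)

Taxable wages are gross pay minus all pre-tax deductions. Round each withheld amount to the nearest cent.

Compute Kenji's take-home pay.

457(b) deferral: $4,204.49 × 0.0468 = $196.77
Taxable wages = $4,204.49 − $196.77 = $4,007.72
City income tax: $4,007.72 × 0.01 = $40.08
State tax withheld: $4,007.72 × 0.0209 = $83.76
Federal income tax: $4,007.72 × 0.156 = $625.20
SDI: $4,204.49 × 0.01 = $42.04
Medicare tax: $4,204.49 × 0.0242 = $101.75
Vision insurance premium: $123.04
Group life insurance premium: $342.08
(Employer's $407.41 toward vision insurance premium is not withheld from the employee.)
Total deductions = $196.77 + $40.08 + $83.76 + $625.20 + $42.04 + $101.75 + $123.04 + $342.08 = $1,554.72
Net pay = $4,204.49 − $1,554.72 = $2,649.77

$2,649.77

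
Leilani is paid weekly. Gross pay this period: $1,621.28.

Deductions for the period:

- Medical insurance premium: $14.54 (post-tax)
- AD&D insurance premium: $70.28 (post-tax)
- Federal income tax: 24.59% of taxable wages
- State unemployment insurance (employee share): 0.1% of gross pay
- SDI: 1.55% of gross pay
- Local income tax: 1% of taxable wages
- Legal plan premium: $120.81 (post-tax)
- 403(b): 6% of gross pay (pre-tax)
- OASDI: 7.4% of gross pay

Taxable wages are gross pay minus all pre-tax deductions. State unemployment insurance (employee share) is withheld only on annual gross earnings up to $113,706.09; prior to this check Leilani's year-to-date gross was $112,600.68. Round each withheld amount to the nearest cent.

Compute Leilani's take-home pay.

403(b): $1,621.28 × 0.06 = $97.28
Taxable wages = $1,621.28 − $97.28 = $1,524.00
Local income tax: $1,524.00 × 0.01 = $15.24
Federal income tax: $1,524.00 × 0.2459 = $374.75
OASDI: $1,621.28 × 0.074 = $119.97
State unemployment insurance (employee share): only $113,706.09 − $112,600.68 = $1,105.41 of this check is subject → $1,105.41 × 0.001 = $1.11
SDI: $1,621.28 × 0.0155 = $25.13
Legal plan premium: $120.81
AD&D insurance premium: $70.28
Medical insurance premium: $14.54
Total deductions = $97.28 + $15.24 + $374.75 + $119.97 + $1.11 + $25.13 + $120.81 + $70.28 + $14.54 = $839.11
Net pay = $1,621.28 − $839.11 = $782.17

$782.17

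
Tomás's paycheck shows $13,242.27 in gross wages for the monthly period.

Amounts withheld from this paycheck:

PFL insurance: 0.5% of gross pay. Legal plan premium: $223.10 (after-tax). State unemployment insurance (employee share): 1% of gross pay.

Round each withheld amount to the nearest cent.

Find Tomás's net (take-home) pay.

$12,820.54

State unemployment insurance (employee share): $13,242.27 × 0.01 = $132.42
PFL insurance: $13,242.27 × 0.005 = $66.21
Legal plan premium: $223.10
Total deductions = $132.42 + $66.21 + $223.10 = $421.73
Net pay = $13,242.27 − $421.73 = $12,820.54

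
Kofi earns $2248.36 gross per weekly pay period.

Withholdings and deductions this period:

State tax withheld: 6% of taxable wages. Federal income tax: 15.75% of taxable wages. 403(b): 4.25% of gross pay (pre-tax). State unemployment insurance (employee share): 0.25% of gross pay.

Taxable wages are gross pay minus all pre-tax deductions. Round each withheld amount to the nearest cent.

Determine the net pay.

$1678.94

403(b): $2248.36 × 0.0425 = $95.56
Taxable wages = $2248.36 − $95.56 = $2152.80
Federal income tax: $2152.80 × 0.1575 = $339.07
State tax withheld: $2152.80 × 0.06 = $129.17
State unemployment insurance (employee share): $2248.36 × 0.0025 = $5.62
Total deductions = $95.56 + $339.07 + $129.17 + $5.62 = $569.42
Net pay = $2248.36 − $569.42 = $1678.94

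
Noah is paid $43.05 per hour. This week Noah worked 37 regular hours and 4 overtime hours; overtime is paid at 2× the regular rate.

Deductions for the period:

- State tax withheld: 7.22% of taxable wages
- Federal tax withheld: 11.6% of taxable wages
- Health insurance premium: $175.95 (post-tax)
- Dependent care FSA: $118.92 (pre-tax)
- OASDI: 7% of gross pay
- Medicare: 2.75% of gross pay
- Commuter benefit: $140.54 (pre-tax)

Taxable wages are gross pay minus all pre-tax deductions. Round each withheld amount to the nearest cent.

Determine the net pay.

$997.20

Regular pay: 37 × $43.05 = $1,592.85
Overtime pay: 4 × $43.05 × 2 = $344.40
Gross pay = $1,592.85 + $344.40 = $1,937.25
Dependent care FSA: $118.92
Commuter benefit: $140.54
Pre-tax total = $118.92 + $140.54 = $259.46
Taxable wages = $1,937.25 − $259.46 = $1,677.79
State tax withheld: $1,677.79 × 0.0722 = $121.14
Federal tax withheld: $1,677.79 × 0.116 = $194.62
OASDI: $1,937.25 × 0.07 = $135.61
Medicare: $1,937.25 × 0.0275 = $53.27
Health insurance premium: $175.95
Total deductions = $118.92 + $140.54 + $121.14 + $194.62 + $135.61 + $53.27 + $175.95 = $940.05
Net pay = $1,937.25 − $940.05 = $997.20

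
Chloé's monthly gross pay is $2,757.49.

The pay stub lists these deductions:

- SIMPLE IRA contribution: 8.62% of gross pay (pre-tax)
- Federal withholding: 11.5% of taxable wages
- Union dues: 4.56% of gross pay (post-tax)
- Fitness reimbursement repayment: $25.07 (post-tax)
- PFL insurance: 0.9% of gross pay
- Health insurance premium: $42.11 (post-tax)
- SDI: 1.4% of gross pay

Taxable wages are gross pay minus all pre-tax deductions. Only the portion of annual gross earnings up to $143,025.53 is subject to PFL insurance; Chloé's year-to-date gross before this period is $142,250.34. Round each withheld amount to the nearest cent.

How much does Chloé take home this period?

$1,991.51

SIMPLE IRA contribution: $2,757.49 × 0.0862 = $237.70
Taxable wages = $2,757.49 − $237.70 = $2,519.79
Federal withholding: $2,519.79 × 0.115 = $289.78
PFL insurance: only $143,025.53 − $142,250.34 = $775.19 of this check is subject → $775.19 × 0.009 = $6.98
SDI: $2,757.49 × 0.014 = $38.60
Health insurance premium: $42.11
Union dues: $2,757.49 × 0.0456 = $125.74
Fitness reimbursement repayment: $25.07
Total deductions = $237.70 + $289.78 + $6.98 + $38.60 + $42.11 + $125.74 + $25.07 = $765.98
Net pay = $2,757.49 − $765.98 = $1,991.51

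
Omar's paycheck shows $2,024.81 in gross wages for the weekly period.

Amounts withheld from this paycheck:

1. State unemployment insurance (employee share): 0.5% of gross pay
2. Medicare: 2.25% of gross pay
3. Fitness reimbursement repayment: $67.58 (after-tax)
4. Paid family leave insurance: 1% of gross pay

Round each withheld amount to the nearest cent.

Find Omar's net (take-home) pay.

$1,881.30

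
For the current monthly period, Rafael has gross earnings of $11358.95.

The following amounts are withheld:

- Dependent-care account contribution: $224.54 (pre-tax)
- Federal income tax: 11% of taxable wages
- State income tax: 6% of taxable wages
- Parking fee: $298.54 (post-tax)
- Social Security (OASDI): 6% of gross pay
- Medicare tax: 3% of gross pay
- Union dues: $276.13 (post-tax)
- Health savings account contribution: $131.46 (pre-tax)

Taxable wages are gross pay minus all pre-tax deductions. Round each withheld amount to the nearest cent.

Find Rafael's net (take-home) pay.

Dependent-care account contribution: $224.54
Health savings account contribution: $131.46
Pre-tax total = $224.54 + $131.46 = $356.00
Taxable wages = $11358.95 − $356.00 = $11002.95
Federal income tax: $11002.95 × 0.11 = $1210.32
State income tax: $11002.95 × 0.06 = $660.18
Social Security (OASDI): $11358.95 × 0.06 = $681.54
Medicare tax: $11358.95 × 0.03 = $340.77
Union dues: $276.13
Parking fee: $298.54
Total deductions = $224.54 + $131.46 + $1210.32 + $660.18 + $681.54 + $340.77 + $276.13 + $298.54 = $3823.48
Net pay = $11358.95 − $3823.48 = $7535.47

$7535.47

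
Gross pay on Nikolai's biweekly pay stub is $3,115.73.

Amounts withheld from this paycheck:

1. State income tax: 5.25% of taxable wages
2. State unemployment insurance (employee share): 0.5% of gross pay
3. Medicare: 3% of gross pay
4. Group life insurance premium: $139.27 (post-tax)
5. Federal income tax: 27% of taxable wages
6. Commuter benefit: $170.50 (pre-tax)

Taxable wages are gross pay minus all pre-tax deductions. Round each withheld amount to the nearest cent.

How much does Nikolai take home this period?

$1,747.08

Commuter benefit: $170.50
Taxable wages = $3,115.73 − $170.50 = $2,945.23
State income tax: $2,945.23 × 0.0525 = $154.62
Federal income tax: $2,945.23 × 0.27 = $795.21
State unemployment insurance (employee share): $3,115.73 × 0.005 = $15.58
Medicare: $3,115.73 × 0.03 = $93.47
Group life insurance premium: $139.27
Total deductions = $170.50 + $154.62 + $795.21 + $15.58 + $93.47 + $139.27 = $1,368.65
Net pay = $3,115.73 − $1,368.65 = $1,747.08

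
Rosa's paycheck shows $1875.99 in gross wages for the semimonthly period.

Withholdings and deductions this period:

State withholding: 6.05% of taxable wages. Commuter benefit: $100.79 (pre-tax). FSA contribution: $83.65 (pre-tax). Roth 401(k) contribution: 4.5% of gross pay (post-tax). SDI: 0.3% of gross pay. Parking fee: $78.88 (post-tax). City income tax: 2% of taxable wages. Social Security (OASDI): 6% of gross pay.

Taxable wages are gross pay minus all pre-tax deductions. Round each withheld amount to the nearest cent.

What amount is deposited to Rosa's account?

$1273.89

Commuter benefit: $100.79
FSA contribution: $83.65
Pre-tax total = $100.79 + $83.65 = $184.44
Taxable wages = $1875.99 − $184.44 = $1691.55
City income tax: $1691.55 × 0.02 = $33.83
State withholding: $1691.55 × 0.0605 = $102.34
SDI: $1875.99 × 0.003 = $5.63
Social Security (OASDI): $1875.99 × 0.06 = $112.56
Parking fee: $78.88
Roth 401(k) contribution: $1875.99 × 0.045 = $84.42
Total deductions = $100.79 + $83.65 + $33.83 + $102.34 + $5.63 + $112.56 + $78.88 + $84.42 = $602.10
Net pay = $1875.99 − $602.10 = $1273.89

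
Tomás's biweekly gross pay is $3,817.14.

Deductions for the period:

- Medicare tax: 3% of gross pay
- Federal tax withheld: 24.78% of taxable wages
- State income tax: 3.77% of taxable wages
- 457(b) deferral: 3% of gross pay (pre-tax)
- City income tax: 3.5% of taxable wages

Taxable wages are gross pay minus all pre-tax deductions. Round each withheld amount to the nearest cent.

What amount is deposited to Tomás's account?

457(b) deferral: $3,817.14 × 0.03 = $114.51
Taxable wages = $3,817.14 − $114.51 = $3,702.63
Federal tax withheld: $3,702.63 × 0.2478 = $917.51
City income tax: $3,702.63 × 0.035 = $129.59
State income tax: $3,702.63 × 0.0377 = $139.59
Medicare tax: $3,817.14 × 0.03 = $114.51
Total deductions = $114.51 + $917.51 + $129.59 + $139.59 + $114.51 = $1,415.71
Net pay = $3,817.14 − $1,415.71 = $2,401.43

$2,401.43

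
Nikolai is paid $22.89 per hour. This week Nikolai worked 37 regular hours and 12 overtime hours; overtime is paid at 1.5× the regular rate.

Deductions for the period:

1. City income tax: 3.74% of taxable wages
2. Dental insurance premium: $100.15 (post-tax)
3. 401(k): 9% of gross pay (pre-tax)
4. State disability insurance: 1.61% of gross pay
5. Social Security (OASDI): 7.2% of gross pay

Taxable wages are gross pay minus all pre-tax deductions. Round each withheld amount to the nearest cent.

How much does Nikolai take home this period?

Regular pay: 37 × $22.89 = $846.93
Overtime pay: 12 × $22.89 × 1.5 = $412.02
Gross pay = $846.93 + $412.02 = $1258.95
401(k): $1258.95 × 0.09 = $113.31
Taxable wages = $1258.95 − $113.31 = $1145.64
City income tax: $1145.64 × 0.0374 = $42.85
State disability insurance: $1258.95 × 0.0161 = $20.27
Social Security (OASDI): $1258.95 × 0.072 = $90.64
Dental insurance premium: $100.15
Total deductions = $113.31 + $42.85 + $20.27 + $90.64 + $100.15 = $367.22
Net pay = $1258.95 − $367.22 = $891.73

$891.73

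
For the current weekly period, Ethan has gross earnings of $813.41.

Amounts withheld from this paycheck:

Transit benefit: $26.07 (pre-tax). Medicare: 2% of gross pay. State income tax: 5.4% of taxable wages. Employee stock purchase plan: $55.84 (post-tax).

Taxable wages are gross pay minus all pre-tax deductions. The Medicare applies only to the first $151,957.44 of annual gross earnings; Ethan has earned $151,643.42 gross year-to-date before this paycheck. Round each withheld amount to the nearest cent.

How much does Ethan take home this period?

Transit benefit: $26.07
Taxable wages = $813.41 − $26.07 = $787.34
State income tax: $787.34 × 0.054 = $42.52
Medicare: only $151,957.44 − $151,643.42 = $314.02 of this check is subject → $314.02 × 0.02 = $6.28
Employee stock purchase plan: $55.84
Total deductions = $26.07 + $42.52 + $6.28 + $55.84 = $130.71
Net pay = $813.41 − $130.71 = $682.70

$682.70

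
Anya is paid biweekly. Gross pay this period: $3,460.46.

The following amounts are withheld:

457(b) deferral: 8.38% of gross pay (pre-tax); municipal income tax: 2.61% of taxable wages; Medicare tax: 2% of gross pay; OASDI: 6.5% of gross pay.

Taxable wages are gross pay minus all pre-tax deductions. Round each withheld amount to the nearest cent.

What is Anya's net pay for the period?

457(b) deferral: $3,460.46 × 0.0838 = $289.99
Taxable wages = $3,460.46 − $289.99 = $3,170.47
Municipal income tax: $3,170.47 × 0.0261 = $82.75
Medicare tax: $3,460.46 × 0.02 = $69.21
OASDI: $3,460.46 × 0.065 = $224.93
Total deductions = $289.99 + $82.75 + $69.21 + $224.93 = $666.88
Net pay = $3,460.46 − $666.88 = $2,793.58

$2,793.58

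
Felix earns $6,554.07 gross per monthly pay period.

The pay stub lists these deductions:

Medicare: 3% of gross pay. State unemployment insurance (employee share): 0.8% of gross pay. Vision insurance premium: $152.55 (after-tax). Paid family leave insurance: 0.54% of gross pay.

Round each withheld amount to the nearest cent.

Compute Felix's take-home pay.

State unemployment insurance (employee share): $6,554.07 × 0.008 = $52.43
Paid family leave insurance: $6,554.07 × 0.0054 = $35.39
Medicare: $6,554.07 × 0.03 = $196.62
Vision insurance premium: $152.55
Total deductions = $52.43 + $35.39 + $196.62 + $152.55 = $436.99
Net pay = $6,554.07 − $436.99 = $6,117.08

$6,117.08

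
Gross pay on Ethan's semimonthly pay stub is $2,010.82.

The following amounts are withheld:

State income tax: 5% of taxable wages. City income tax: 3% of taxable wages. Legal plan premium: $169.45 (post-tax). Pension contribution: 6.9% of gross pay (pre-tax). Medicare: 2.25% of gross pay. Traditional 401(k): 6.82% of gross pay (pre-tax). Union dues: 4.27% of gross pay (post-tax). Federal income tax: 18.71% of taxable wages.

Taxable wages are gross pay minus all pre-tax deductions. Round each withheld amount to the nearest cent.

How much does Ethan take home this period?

$970.97

Pension contribution: $2,010.82 × 0.069 = $138.75
Traditional 401(k): $2,010.82 × 0.0682 = $137.14
Pre-tax total = $138.75 + $137.14 = $275.89
Taxable wages = $2,010.82 − $275.89 = $1,734.93
State income tax: $1,734.93 × 0.05 = $86.75
Federal income tax: $1,734.93 × 0.1871 = $324.61
City income tax: $1,734.93 × 0.03 = $52.05
Medicare: $2,010.82 × 0.0225 = $45.24
Union dues: $2,010.82 × 0.0427 = $85.86
Legal plan premium: $169.45
Total deductions = $138.75 + $137.14 + $86.75 + $324.61 + $52.05 + $45.24 + $85.86 + $169.45 = $1,039.85
Net pay = $2,010.82 − $1,039.85 = $970.97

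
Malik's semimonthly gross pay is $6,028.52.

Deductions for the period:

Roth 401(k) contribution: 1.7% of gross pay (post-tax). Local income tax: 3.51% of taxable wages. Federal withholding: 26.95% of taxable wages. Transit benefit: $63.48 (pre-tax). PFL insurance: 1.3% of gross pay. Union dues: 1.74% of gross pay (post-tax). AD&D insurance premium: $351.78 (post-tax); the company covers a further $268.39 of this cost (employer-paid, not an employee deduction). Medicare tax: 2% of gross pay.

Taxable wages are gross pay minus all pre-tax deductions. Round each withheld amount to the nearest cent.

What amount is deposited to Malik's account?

$3,389.99

Transit benefit: $63.48
Taxable wages = $6,028.52 − $63.48 = $5,965.04
Federal withholding: $5,965.04 × 0.2695 = $1,607.58
Local income tax: $5,965.04 × 0.0351 = $209.37
PFL insurance: $6,028.52 × 0.013 = $78.37
Medicare tax: $6,028.52 × 0.02 = $120.57
AD&D insurance premium: $351.78
Union dues: $6,028.52 × 0.0174 = $104.90
Roth 401(k) contribution: $6,028.52 × 0.017 = $102.48
(Employer's $268.39 toward AD&D insurance premium is not withheld from the employee.)
Total deductions = $63.48 + $1,607.58 + $209.37 + $78.37 + $120.57 + $351.78 + $104.90 + $102.48 = $2,638.53
Net pay = $6,028.52 − $2,638.53 = $3,389.99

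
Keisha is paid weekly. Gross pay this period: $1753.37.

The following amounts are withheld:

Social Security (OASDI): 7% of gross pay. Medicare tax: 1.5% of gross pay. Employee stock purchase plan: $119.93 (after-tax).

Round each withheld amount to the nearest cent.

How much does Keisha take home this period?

Social Security (OASDI): $1753.37 × 0.07 = $122.74
Medicare tax: $1753.37 × 0.015 = $26.30
Employee stock purchase plan: $119.93
Total deductions = $122.74 + $26.30 + $119.93 = $268.97
Net pay = $1753.37 − $268.97 = $1484.40

$1484.40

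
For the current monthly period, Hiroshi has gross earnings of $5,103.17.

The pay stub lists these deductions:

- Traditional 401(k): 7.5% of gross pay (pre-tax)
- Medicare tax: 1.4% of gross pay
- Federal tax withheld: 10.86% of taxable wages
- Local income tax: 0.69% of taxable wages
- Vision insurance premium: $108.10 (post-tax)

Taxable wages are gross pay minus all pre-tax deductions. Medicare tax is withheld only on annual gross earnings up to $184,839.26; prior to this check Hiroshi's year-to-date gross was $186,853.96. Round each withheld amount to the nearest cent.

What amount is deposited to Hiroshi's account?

$4,067.12

Traditional 401(k): $5,103.17 × 0.075 = $382.74
Taxable wages = $5,103.17 − $382.74 = $4,720.43
Federal tax withheld: $4,720.43 × 0.1086 = $512.64
Local income tax: $4,720.43 × 0.0069 = $32.57
Medicare tax: annual cap $184,839.26 already reached (YTD $186,853.96), so $0.00
Vision insurance premium: $108.10
Total deductions = $382.74 + $512.64 + $32.57 + $0.00 + $108.10 = $1,036.05
Net pay = $5,103.17 − $1,036.05 = $4,067.12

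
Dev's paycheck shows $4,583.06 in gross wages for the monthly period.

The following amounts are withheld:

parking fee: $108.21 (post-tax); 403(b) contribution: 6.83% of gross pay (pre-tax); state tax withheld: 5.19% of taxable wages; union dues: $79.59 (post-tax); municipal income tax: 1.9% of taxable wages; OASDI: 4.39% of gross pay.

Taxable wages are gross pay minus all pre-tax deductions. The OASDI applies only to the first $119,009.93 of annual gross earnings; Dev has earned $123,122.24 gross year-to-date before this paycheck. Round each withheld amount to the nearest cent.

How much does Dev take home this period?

$3,779.49

403(b) contribution: $4,583.06 × 0.0683 = $313.02
Taxable wages = $4,583.06 − $313.02 = $4,270.04
State tax withheld: $4,270.04 × 0.0519 = $221.62
Municipal income tax: $4,270.04 × 0.019 = $81.13
OASDI: annual cap $119,009.93 already reached (YTD $123,122.24), so $0.00
Union dues: $79.59
Parking fee: $108.21
Total deductions = $313.02 + $221.62 + $81.13 + $0.00 + $79.59 + $108.21 = $803.57
Net pay = $4,583.06 − $803.57 = $3,779.49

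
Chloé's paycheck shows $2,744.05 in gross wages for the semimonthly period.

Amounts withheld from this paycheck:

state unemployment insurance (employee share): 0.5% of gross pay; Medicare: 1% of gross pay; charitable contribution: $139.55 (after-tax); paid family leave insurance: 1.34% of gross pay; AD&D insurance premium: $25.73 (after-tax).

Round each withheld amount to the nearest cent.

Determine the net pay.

$2,500.84

State unemployment insurance (employee share): $2,744.05 × 0.005 = $13.72
Medicare: $2,744.05 × 0.01 = $27.44
Paid family leave insurance: $2,744.05 × 0.0134 = $36.77
Charitable contribution: $139.55
AD&D insurance premium: $25.73
Total deductions = $13.72 + $27.44 + $36.77 + $139.55 + $25.73 = $243.21
Net pay = $2,744.05 − $243.21 = $2,500.84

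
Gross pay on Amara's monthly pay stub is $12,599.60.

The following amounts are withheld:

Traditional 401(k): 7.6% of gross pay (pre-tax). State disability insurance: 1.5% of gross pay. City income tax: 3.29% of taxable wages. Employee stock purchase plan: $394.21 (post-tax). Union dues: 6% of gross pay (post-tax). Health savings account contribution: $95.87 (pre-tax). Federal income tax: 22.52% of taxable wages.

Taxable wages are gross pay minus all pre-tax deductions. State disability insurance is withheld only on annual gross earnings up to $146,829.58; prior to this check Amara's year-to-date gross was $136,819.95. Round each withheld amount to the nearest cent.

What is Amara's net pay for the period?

$7,265.76

Health savings account contribution: $95.87
Traditional 401(k): $12,599.60 × 0.076 = $957.57
Pre-tax total = $95.87 + $957.57 = $1,053.44
Taxable wages = $12,599.60 − $1,053.44 = $11,546.16
Federal income tax: $11,546.16 × 0.2252 = $2,600.20
City income tax: $11,546.16 × 0.0329 = $379.87
State disability insurance: only $146,829.58 − $136,819.95 = $10,009.63 of this check is subject → $10,009.63 × 0.015 = $150.14
Union dues: $12,599.60 × 0.06 = $755.98
Employee stock purchase plan: $394.21
Total deductions = $95.87 + $957.57 + $2,600.20 + $379.87 + $150.14 + $755.98 + $394.21 = $5,333.84
Net pay = $12,599.60 − $5,333.84 = $7,265.76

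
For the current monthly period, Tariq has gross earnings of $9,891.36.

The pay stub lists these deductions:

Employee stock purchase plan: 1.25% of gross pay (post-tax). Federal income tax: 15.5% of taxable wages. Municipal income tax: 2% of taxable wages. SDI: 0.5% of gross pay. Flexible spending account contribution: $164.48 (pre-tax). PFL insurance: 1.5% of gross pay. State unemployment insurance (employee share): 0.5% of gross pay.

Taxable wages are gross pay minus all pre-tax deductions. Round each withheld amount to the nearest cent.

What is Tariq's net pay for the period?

Flexible spending account contribution: $164.48
Taxable wages = $9,891.36 − $164.48 = $9,726.88
Federal income tax: $9,726.88 × 0.155 = $1,507.67
Municipal income tax: $9,726.88 × 0.02 = $194.54
State unemployment insurance (employee share): $9,891.36 × 0.005 = $49.46
SDI: $9,891.36 × 0.005 = $49.46
PFL insurance: $9,891.36 × 0.015 = $148.37
Employee stock purchase plan: $9,891.36 × 0.0125 = $123.64
Total deductions = $164.48 + $1,507.67 + $194.54 + $49.46 + $49.46 + $148.37 + $123.64 = $2,237.62
Net pay = $9,891.36 − $2,237.62 = $7,653.74

$7,653.74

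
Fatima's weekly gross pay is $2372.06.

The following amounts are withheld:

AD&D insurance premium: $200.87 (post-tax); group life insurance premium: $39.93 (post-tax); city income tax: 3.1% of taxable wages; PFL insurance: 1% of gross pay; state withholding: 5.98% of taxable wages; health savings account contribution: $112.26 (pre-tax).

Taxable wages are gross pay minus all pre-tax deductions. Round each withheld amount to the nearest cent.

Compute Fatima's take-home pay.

Health savings account contribution: $112.26
Taxable wages = $2372.06 − $112.26 = $2259.80
City income tax: $2259.80 × 0.031 = $70.05
State withholding: $2259.80 × 0.0598 = $135.14
PFL insurance: $2372.06 × 0.01 = $23.72
AD&D insurance premium: $200.87
Group life insurance premium: $39.93
Total deductions = $112.26 + $70.05 + $135.14 + $23.72 + $200.87 + $39.93 = $581.97
Net pay = $2372.06 − $581.97 = $1790.09

$1790.09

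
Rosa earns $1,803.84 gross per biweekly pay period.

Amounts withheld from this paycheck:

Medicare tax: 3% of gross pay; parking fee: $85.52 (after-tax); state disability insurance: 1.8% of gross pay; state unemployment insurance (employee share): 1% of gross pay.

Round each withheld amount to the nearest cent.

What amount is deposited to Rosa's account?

State unemployment insurance (employee share): $1,803.84 × 0.01 = $18.04
State disability insurance: $1,803.84 × 0.018 = $32.47
Medicare tax: $1,803.84 × 0.03 = $54.12
Parking fee: $85.52
Total deductions = $18.04 + $32.47 + $54.12 + $85.52 = $190.15
Net pay = $1,803.84 − $190.15 = $1,613.69

$1,613.69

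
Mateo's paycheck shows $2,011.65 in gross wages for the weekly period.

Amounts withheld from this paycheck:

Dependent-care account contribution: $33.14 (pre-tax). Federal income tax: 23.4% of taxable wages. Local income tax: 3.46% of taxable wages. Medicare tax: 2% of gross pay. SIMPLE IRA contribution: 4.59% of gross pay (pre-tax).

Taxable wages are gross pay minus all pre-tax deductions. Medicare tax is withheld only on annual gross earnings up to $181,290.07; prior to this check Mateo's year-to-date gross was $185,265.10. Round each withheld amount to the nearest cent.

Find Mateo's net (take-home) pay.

$1,379.55

Dependent-care account contribution: $33.14
SIMPLE IRA contribution: $2,011.65 × 0.0459 = $92.33
Pre-tax total = $33.14 + $92.33 = $125.47
Taxable wages = $2,011.65 − $125.47 = $1,886.18
Local income tax: $1,886.18 × 0.0346 = $65.26
Federal income tax: $1,886.18 × 0.234 = $441.37
Medicare tax: annual cap $181,290.07 already reached (YTD $185,265.10), so $0.00
Total deductions = $33.14 + $92.33 + $65.26 + $441.37 + $0.00 = $632.10
Net pay = $2,011.65 − $632.10 = $1,379.55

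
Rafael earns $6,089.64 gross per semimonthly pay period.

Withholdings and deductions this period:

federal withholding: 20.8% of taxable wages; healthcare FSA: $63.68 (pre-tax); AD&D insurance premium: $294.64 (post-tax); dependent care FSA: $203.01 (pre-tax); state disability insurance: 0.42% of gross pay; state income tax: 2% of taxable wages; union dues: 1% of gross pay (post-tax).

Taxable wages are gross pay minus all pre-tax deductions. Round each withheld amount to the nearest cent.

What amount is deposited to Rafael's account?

Dependent care FSA: $203.01
Healthcare FSA: $63.68
Pre-tax total = $203.01 + $63.68 = $266.69
Taxable wages = $6,089.64 − $266.69 = $5,822.95
State income tax: $5,822.95 × 0.02 = $116.46
Federal withholding: $5,822.95 × 0.208 = $1,211.17
State disability insurance: $6,089.64 × 0.0042 = $25.58
AD&D insurance premium: $294.64
Union dues: $6,089.64 × 0.01 = $60.90
Total deductions = $203.01 + $63.68 + $116.46 + $1,211.17 + $25.58 + $294.64 + $60.90 = $1,975.44
Net pay = $6,089.64 − $1,975.44 = $4,114.20

$4,114.20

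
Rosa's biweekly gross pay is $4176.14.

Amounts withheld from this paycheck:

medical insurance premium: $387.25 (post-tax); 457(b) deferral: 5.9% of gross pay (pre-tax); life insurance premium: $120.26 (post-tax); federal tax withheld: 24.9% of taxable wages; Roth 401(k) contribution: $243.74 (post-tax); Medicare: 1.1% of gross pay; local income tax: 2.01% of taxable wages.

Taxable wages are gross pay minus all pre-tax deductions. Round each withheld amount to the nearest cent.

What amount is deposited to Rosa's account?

$2075.06

457(b) deferral: $4176.14 × 0.059 = $246.39
Taxable wages = $4176.14 − $246.39 = $3929.75
Local income tax: $3929.75 × 0.0201 = $78.99
Federal tax withheld: $3929.75 × 0.249 = $978.51
Medicare: $4176.14 × 0.011 = $45.94
Medical insurance premium: $387.25
Life insurance premium: $120.26
Roth 401(k) contribution: $243.74
Total deductions = $246.39 + $78.99 + $978.51 + $45.94 + $387.25 + $120.26 + $243.74 = $2101.08
Net pay = $4176.14 − $2101.08 = $2075.06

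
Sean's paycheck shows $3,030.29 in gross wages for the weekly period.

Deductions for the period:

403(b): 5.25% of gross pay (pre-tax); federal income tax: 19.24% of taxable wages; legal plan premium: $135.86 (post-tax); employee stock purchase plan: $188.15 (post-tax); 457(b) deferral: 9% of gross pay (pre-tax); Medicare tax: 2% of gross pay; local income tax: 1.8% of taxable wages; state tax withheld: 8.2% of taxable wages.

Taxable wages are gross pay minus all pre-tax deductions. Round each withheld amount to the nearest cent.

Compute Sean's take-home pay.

403(b): $3,030.29 × 0.0525 = $159.09
457(b) deferral: $3,030.29 × 0.09 = $272.73
Pre-tax total = $159.09 + $272.73 = $431.82
Taxable wages = $3,030.29 − $431.82 = $2,598.47
Local income tax: $2,598.47 × 0.018 = $46.77
State tax withheld: $2,598.47 × 0.082 = $213.07
Federal income tax: $2,598.47 × 0.1924 = $499.95
Medicare tax: $3,030.29 × 0.02 = $60.61
Employee stock purchase plan: $188.15
Legal plan premium: $135.86
Total deductions = $159.09 + $272.73 + $46.77 + $213.07 + $499.95 + $60.61 + $188.15 + $135.86 = $1,576.23
Net pay = $3,030.29 − $1,576.23 = $1,454.06

$1,454.06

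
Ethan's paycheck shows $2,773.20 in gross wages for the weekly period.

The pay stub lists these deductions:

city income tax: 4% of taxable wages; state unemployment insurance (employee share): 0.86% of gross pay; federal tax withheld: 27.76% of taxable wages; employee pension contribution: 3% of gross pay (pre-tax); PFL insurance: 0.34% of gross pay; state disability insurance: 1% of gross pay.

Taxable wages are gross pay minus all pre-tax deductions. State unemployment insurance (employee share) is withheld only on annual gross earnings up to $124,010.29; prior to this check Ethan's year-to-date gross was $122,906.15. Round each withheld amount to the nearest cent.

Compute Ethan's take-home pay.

$1,789.00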